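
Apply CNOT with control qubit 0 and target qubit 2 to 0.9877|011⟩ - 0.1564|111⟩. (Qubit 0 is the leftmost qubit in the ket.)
0.9877|011⟩ - 0.1564|110⟩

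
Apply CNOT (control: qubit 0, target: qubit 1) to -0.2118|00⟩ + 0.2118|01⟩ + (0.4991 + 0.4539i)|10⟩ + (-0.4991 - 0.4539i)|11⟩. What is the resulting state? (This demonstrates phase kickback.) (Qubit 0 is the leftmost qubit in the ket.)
-0.2118|00⟩ + 0.2118|01⟩ + (-0.4991 - 0.4539i)|10⟩ + (0.4991 + 0.4539i)|11⟩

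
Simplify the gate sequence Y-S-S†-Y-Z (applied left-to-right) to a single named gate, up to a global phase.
Z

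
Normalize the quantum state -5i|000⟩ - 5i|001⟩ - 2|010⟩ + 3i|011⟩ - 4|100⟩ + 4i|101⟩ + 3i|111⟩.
-0.4903i|000⟩ - 0.4903i|001⟩ - 0.1961|010⟩ + 0.2942i|011⟩ - 0.3922|100⟩ + 0.3922i|101⟩ + 0.2942i|111⟩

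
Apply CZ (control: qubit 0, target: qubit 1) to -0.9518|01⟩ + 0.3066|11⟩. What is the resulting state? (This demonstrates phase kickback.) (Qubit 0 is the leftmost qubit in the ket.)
-0.9518|01⟩ - 0.3066|11⟩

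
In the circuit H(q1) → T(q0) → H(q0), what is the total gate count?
3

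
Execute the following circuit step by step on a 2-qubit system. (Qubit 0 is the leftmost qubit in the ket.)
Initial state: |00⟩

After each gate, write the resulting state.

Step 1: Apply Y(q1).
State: i|01⟩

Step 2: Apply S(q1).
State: -|01⟩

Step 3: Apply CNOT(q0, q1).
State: -|01⟩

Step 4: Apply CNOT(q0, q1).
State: -|01⟩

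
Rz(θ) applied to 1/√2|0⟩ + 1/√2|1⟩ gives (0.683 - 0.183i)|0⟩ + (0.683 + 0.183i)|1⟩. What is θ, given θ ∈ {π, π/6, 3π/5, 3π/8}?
π/6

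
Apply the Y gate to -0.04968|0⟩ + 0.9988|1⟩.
-0.9988i|0⟩ - 0.04968i|1⟩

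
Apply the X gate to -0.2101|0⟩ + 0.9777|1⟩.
0.9777|0⟩ - 0.2101|1⟩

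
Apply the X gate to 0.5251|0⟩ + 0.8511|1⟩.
0.8511|0⟩ + 0.5251|1⟩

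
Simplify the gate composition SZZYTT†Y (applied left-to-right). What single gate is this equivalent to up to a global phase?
S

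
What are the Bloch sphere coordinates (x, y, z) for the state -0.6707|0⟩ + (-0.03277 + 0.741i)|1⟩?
(0.04396, -0.994, -0.1003)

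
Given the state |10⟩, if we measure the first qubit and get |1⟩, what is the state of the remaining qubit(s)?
|0⟩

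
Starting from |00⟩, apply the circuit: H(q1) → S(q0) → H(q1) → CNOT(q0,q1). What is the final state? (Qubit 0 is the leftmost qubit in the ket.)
|00⟩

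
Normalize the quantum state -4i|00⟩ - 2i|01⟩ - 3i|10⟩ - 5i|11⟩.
-0.5443i|00⟩ - 0.2722i|01⟩ - (1/√6)i|10⟩ - 0.6804i|11⟩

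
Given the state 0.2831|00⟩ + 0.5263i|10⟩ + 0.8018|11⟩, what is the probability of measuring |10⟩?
0.277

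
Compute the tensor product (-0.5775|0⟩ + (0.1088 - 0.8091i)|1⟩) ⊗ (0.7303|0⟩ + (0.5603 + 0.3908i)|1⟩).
-0.4217|00⟩ + (-0.3236 - 0.2257i)|01⟩ + (0.07946 - 0.5909i)|10⟩ + (0.3772 - 0.4108i)|11⟩

amp(|b₁b₂…⟩) = product of the factor amplitudes for bits b₁, b₂, …; only kets whose every factor amplitude is nonzero survive.
|00⟩: (-0.5775)(0.7303) = -0.4217
|01⟩: (-0.5775)(0.5603 + 0.3908i) = (-0.3236 - 0.2257i)
|10⟩: (0.1088 - 0.8091i)(0.7303) = (0.07946 - 0.5909i)
|11⟩: (0.1088 - 0.8091i)(0.5603 + 0.3908i) = (0.3772 - 0.4108i)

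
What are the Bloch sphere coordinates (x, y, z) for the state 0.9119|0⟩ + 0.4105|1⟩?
(0.7487, 0, 0.6631)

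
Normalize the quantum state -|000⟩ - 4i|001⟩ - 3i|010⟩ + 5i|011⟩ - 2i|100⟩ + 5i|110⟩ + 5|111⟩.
-0.09759|000⟩ - 0.3904i|001⟩ - 0.2928i|010⟩ + 0.488i|011⟩ - 0.1952i|100⟩ + 0.488i|110⟩ + 0.488|111⟩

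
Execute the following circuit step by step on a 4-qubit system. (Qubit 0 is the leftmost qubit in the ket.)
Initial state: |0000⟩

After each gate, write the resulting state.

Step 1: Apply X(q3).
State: |0001⟩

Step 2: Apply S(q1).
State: |0001⟩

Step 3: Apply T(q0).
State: |0001⟩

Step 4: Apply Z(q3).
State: -|0001⟩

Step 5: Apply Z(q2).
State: -|0001⟩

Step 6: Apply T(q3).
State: (-1/√2 - (1/√2)i)|0001⟩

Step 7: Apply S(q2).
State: (-1/√2 - (1/√2)i)|0001⟩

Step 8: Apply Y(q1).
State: (1/√2 - (1/√2)i)|0101⟩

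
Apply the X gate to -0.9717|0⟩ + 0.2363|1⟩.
0.2363|0⟩ - 0.9717|1⟩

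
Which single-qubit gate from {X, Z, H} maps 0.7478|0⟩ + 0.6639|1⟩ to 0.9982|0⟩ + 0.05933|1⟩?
H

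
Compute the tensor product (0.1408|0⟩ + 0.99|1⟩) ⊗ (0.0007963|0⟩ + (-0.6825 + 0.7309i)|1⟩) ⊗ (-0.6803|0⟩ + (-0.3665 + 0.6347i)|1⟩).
-0.00007627|000⟩ + (-0.00004109 + 0.00007116i)|001⟩ + (0.06537 - 0.07001i)|010⟩ + (-0.0301 - 0.09871i)|011⟩ - 0.0005363|100⟩ + (-0.0002889 + 0.0005004i)|101⟩ + (0.4597 - 0.4923i)|110⟩ + (-0.2116 - 0.694i)|111⟩

amp(|b₁b₂…⟩) = product of the factor amplitudes for bits b₁, b₂, …; only kets whose every factor amplitude is nonzero survive.
|000⟩: (0.1408)(0.0007963)(-0.6803) = -0.00007627
|001⟩: (0.1408)(0.0007963)(-0.3665 + 0.6347i) = (-0.00004109 + 0.00007116i)
|010⟩: (0.1408)(-0.6825 + 0.7309i)(-0.6803) = (0.06537 - 0.07001i)
|011⟩: (0.1408)(-0.6825 + 0.7309i)(-0.3665 + 0.6347i) = (-0.0301 - 0.09871i)
|100⟩: (0.99)(0.0007963)(-0.6803) = -0.0005363
|101⟩: (0.99)(0.0007963)(-0.3665 + 0.6347i) = (-0.0002889 + 0.0005004i)
|110⟩: (0.99)(-0.6825 + 0.7309i)(-0.6803) = (0.4597 - 0.4923i)
|111⟩: (0.99)(-0.6825 + 0.7309i)(-0.3665 + 0.6347i) = (-0.2116 - 0.694i)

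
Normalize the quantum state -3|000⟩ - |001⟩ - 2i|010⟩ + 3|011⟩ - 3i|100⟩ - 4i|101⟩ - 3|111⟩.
-0.3974|000⟩ - 0.1325|001⟩ - 0.2649i|010⟩ + 0.3974|011⟩ - 0.3974i|100⟩ - 0.5298i|101⟩ - 0.3974|111⟩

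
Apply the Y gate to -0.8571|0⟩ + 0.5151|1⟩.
-0.5151i|0⟩ - 0.8571i|1⟩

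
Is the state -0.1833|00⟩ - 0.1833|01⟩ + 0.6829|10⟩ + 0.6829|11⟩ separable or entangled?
Separable

Writing the state as a|00⟩ + b|01⟩ + c|10⟩ + d|11⟩, it is a product state iff ad − bc = 0.
Here (a, b, c, d) = (-0.1833, -0.1833, 0.6829, 0.6829): ad − bc = (-0.1833)(0.6829) − (-0.1833)(0.6829) = 0, so the state is separable.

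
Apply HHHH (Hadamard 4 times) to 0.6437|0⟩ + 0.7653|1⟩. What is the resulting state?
0.6437|0⟩ + 0.7653|1⟩

H² = I, so an even number of Hadamards cancels: H^4 = I and the state is unchanged.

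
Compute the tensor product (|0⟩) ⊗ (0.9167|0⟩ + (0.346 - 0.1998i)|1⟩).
0.9167|00⟩ + (0.346 - 0.1998i)|01⟩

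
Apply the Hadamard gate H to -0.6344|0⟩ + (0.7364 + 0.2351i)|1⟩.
(0.07212 + 0.1662i)|0⟩ + (-0.9693 - 0.1662i)|1⟩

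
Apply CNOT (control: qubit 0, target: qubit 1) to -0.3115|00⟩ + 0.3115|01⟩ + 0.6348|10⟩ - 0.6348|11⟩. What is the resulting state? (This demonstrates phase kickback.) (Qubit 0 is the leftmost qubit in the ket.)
-0.3115|00⟩ + 0.3115|01⟩ - 0.6348|10⟩ + 0.6348|11⟩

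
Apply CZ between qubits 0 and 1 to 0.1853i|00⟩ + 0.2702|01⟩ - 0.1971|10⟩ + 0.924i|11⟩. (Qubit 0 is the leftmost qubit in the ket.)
0.1853i|00⟩ + 0.2702|01⟩ - 0.1971|10⟩ - 0.924i|11⟩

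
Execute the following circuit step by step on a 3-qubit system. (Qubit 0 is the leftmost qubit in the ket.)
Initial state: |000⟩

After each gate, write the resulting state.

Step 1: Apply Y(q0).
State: i|100⟩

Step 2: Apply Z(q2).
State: i|100⟩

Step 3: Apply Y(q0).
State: |000⟩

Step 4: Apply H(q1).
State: 1/√2|000⟩ + 1/√2|010⟩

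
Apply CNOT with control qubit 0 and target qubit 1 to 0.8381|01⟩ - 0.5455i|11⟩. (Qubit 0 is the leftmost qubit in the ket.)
0.8381|01⟩ - 0.5455i|10⟩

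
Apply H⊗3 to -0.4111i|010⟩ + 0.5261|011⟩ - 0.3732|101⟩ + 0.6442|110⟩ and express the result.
(0.2818 - 0.1453i)|000⟩ + (0.1737 - 0.1453i)|001⟩ + (-0.5457 + 0.1453i)|010⟩ + (0.09019 + 0.1453i)|011⟩ + (0.09019 - 0.1453i)|100⟩ + (-0.5457 - 0.1453i)|101⟩ + (0.1737 + 0.1453i)|110⟩ + (0.2818 + 0.1453i)|111⟩

H⊗3 gives amp(|y⟩) = (1/2√2) Σ_x (−1)^(x·y) amp(|x⟩), where x·y is the number of positions in which both x and y have a 1.
|000⟩: (-0.4111i + 0.5261 - 0.3732 + 0.6442)/(2√2) = (0.2818 - 0.1453i)
|001⟩: (-0.4111i - 0.5261 + 0.3732 + 0.6442)/(2√2) = (0.1737 - 0.1453i)
|010⟩: (0.4111i - 0.5261 - 0.3732 - 0.6442)/(2√2) = (-0.5457 + 0.1453i)
|011⟩: (0.4111i + 0.5261 + 0.3732 - 0.6442)/(2√2) = (0.09019 + 0.1453i)
|100⟩: (-0.4111i + 0.5261 + 0.3732 - 0.6442)/(2√2) = (0.09019 - 0.1453i)
|101⟩: (-0.4111i - 0.5261 - 0.3732 - 0.6442)/(2√2) = (-0.5457 - 0.1453i)
|110⟩: (0.4111i - 0.5261 + 0.3732 + 0.6442)/(2√2) = (0.1737 + 0.1453i)
|111⟩: (0.4111i + 0.5261 - 0.3732 + 0.6442)/(2√2) = (0.2818 + 0.1453i)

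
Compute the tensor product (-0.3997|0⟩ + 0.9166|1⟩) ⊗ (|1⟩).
-0.3997|01⟩ + 0.9166|11⟩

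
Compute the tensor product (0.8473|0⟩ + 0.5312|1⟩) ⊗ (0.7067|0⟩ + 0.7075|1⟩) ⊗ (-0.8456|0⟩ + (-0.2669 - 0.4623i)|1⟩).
-0.5063|000⟩ + (-0.1598 - 0.2768i)|001⟩ - 0.5069|010⟩ + (-0.16 - 0.2771i)|011⟩ - 0.3174|100⟩ + (-0.1002 - 0.1735i)|101⟩ - 0.3178|110⟩ + (-0.1003 - 0.1737i)|111⟩

amp(|b₁b₂…⟩) = product of the factor amplitudes for bits b₁, b₂, …; only kets whose every factor amplitude is nonzero survive.
|000⟩: (0.8473)(0.7067)(-0.8456) = -0.5063
|001⟩: (0.8473)(0.7067)(-0.2669 - 0.4623i) = (-0.1598 - 0.2768i)
|010⟩: (0.8473)(0.7075)(-0.8456) = -0.5069
|011⟩: (0.8473)(0.7075)(-0.2669 - 0.4623i) = (-0.16 - 0.2771i)
|100⟩: (0.5312)(0.7067)(-0.8456) = -0.3174
|101⟩: (0.5312)(0.7067)(-0.2669 - 0.4623i) = (-0.1002 - 0.1735i)
|110⟩: (0.5312)(0.7075)(-0.8456) = -0.3178
|111⟩: (0.5312)(0.7075)(-0.2669 - 0.4623i) = (-0.1003 - 0.1737i)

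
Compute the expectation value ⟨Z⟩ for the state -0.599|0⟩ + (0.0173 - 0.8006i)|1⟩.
-0.2825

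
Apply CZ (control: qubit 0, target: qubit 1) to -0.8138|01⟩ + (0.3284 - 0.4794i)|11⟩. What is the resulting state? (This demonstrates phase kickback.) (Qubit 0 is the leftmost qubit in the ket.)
-0.8138|01⟩ + (-0.3284 + 0.4794i)|11⟩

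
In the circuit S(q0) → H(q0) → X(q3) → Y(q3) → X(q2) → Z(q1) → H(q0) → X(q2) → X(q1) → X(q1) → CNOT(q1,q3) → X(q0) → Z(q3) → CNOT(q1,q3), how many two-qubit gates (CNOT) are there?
2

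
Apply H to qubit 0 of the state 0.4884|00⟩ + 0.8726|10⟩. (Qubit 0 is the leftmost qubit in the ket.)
0.9624|00⟩ - 0.2717|10⟩

H on qubit 0 mixes each pair of kets that differ only in qubit 0: amplitudes (a, b) of (|…0…⟩, |…1…⟩) become ((a + b)/√2, (a − b)/√2). Kets absent from the input have amplitude 0.
(|00⟩, |10⟩): (a, b) = (0.4884, 0.8726) → (0.9624, -0.2717)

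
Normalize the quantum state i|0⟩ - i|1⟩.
(1/√2)i|0⟩ - (1/√2)i|1⟩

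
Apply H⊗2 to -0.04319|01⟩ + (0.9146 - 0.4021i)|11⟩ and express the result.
(0.4357 - 0.2011i)|00⟩ + (-0.4357 + 0.2011i)|01⟩ + (-0.4789 + 0.2011i)|10⟩ + (0.4789 - 0.2011i)|11⟩

H⊗2 gives amp(|y⟩) = (1/2) Σ_x (−1)^(x·y) amp(|x⟩), where x·y is the number of positions in which both x and y have a 1.
|00⟩: (-0.04319 + (0.9146 - 0.4021i))/2 = (0.4357 - 0.2011i)
|01⟩: (0.04319 - (0.9146 - 0.4021i))/2 = (-0.4357 + 0.2011i)
|10⟩: (-0.04319 - (0.9146 - 0.4021i))/2 = (-0.4789 + 0.2011i)
|11⟩: (0.04319 + (0.9146 - 0.4021i))/2 = (0.4789 - 0.2011i)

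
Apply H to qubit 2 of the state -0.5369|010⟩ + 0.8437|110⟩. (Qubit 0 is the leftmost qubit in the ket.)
-0.3796|010⟩ - 0.3796|011⟩ + 0.5966|110⟩ + 0.5966|111⟩

H on qubit 2 mixes each pair of kets that differ only in qubit 2: amplitudes (a, b) of (|…0…⟩, |…1…⟩) become ((a + b)/√2, (a − b)/√2). Kets absent from the input have amplitude 0.
(|010⟩, |011⟩): (a, b) = (-0.5369, 0) → (-0.3796, -0.3796)
(|110⟩, |111⟩): (a, b) = (0.8437, 0) → (0.5966, 0.5966)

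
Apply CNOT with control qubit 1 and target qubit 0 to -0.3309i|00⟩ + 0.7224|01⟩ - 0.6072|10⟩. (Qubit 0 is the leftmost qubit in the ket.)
-0.3309i|00⟩ - 0.6072|10⟩ + 0.7224|11⟩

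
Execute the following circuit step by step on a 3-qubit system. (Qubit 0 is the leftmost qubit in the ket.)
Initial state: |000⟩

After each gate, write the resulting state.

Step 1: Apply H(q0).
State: 1/√2|000⟩ + 1/√2|100⟩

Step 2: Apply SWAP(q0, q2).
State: 1/√2|000⟩ + 1/√2|001⟩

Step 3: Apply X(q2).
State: 1/√2|000⟩ + 1/√2|001⟩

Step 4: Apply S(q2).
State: 1/√2|000⟩ + (1/√2)i|001⟩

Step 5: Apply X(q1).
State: 1/√2|010⟩ + (1/√2)i|011⟩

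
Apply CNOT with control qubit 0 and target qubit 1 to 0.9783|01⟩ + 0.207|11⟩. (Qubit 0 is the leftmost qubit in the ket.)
0.9783|01⟩ + 0.207|10⟩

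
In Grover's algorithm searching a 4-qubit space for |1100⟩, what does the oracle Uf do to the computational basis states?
Uf|x⟩ = -|x⟩ if x = 1100, else |x⟩ (phase flip on target)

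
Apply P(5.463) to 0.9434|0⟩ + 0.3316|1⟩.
0.9434|0⟩ + (0.2262 - 0.2425i)|1⟩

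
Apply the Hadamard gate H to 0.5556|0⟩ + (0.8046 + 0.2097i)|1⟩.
(0.9618 + 0.1483i)|0⟩ + (-0.1761 - 0.1483i)|1⟩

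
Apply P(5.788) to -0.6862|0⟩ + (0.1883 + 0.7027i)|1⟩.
-0.6862|0⟩ + (0.4996 + 0.5288i)|1⟩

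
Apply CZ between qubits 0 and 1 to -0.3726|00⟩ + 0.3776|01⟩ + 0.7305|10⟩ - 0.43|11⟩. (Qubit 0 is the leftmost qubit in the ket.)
-0.3726|00⟩ + 0.3776|01⟩ + 0.7305|10⟩ + 0.43|11⟩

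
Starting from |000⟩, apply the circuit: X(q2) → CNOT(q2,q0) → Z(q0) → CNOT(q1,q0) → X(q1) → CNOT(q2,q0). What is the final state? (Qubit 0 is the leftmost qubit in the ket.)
-|011⟩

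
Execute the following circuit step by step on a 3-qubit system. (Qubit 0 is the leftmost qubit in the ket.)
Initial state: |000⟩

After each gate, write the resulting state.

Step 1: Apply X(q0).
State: |100⟩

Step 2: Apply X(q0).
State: |000⟩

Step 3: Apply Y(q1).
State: i|010⟩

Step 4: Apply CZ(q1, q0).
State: i|010⟩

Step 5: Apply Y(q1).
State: |000⟩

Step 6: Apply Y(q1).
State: i|010⟩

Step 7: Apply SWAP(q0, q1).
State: i|100⟩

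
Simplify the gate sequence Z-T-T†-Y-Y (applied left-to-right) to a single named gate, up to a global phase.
Z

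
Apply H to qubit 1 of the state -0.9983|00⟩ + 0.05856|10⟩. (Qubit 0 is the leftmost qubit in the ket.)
-0.7059|00⟩ - 0.7059|01⟩ + 0.04141|10⟩ + 0.04141|11⟩

H on qubit 1 mixes each pair of kets that differ only in qubit 1: amplitudes (a, b) of (|…0…⟩, |…1…⟩) become ((a + b)/√2, (a − b)/√2). Kets absent from the input have amplitude 0.
(|00⟩, |01⟩): (a, b) = (-0.9983, 0) → (-0.7059, -0.7059)
(|10⟩, |11⟩): (a, b) = (0.05856, 0) → (0.04141, 0.04141)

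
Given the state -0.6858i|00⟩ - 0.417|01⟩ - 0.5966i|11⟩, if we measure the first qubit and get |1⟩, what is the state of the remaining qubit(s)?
-i|1⟩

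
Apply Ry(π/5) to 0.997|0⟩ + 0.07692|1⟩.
0.9244|0⟩ + 0.3812|1⟩

Ry(π/5) = [[cos(θ/2), −sin(θ/2)], [sin(θ/2), cos(θ/2)]]; θ = π/5, cos(θ/2) ≈ 0.951057, sin(θ/2) ≈ 0.309017.
With a = amp(|0⟩) = 0.997 and b = amp(|1⟩) = 0.07692:
new amp(|0⟩) = (0.951057)·a + (-0.309017)·b = 0.9244
new amp(|1⟩) = (0.309017)·a + (0.951057)·b = 0.3812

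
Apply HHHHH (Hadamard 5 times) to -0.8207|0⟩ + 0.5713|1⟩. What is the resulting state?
-0.1764|0⟩ - 0.9843|1⟩

H² = I, so H^5 = H: a single Hadamard. With (a, b) = (-0.8207, 0.5713), H gives ((a + b)/√2, (a − b)/√2) = (-0.1764, -0.9843).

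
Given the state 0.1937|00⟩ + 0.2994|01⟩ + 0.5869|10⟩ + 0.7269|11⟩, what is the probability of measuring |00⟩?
0.03752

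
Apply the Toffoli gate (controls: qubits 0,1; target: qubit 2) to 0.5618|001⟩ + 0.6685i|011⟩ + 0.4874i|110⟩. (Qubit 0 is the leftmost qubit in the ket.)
0.5618|001⟩ + 0.6685i|011⟩ + 0.4874i|111⟩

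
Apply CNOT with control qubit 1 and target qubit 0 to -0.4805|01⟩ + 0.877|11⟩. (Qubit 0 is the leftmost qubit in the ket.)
0.877|01⟩ - 0.4805|11⟩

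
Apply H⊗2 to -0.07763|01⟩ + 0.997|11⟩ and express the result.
0.4597|00⟩ - 0.4597|01⟩ - 0.5373|10⟩ + 0.5373|11⟩

H⊗2 gives amp(|y⟩) = (1/2) Σ_x (−1)^(x·y) amp(|x⟩), where x·y is the number of positions in which both x and y have a 1.
|00⟩: (-0.07763 + 0.997)/2 = 0.4597
|01⟩: (0.07763 - 0.997)/2 = -0.4597
|10⟩: (-0.07763 - 0.997)/2 = -0.5373
|11⟩: (0.07763 + 0.997)/2 = 0.5373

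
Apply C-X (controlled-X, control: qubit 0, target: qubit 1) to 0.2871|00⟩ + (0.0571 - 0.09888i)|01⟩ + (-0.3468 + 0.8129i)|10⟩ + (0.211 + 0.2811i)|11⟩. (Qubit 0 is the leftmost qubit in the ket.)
0.2871|00⟩ + (0.0571 - 0.09888i)|01⟩ + (0.211 + 0.2811i)|10⟩ + (-0.3468 + 0.8129i)|11⟩

C-X leaves the control-|0⟩ kets |00⟩, |01⟩ unchanged and applies X to qubit 1 on the control-|1⟩ pair (|10⟩, |11⟩).
X = [[0, 1], [1, 0]].
With a = amp(|10⟩) = (-0.3468 + 0.8129i) and b = amp(|11⟩) = (0.211 + 0.2811i):
new amp(|10⟩) = (1)·b = (0.211 + 0.2811i)
new amp(|11⟩) = (1)·a = (-0.3468 + 0.8129i)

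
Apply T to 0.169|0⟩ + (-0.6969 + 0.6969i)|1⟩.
0.169|0⟩ - 0.9856|1⟩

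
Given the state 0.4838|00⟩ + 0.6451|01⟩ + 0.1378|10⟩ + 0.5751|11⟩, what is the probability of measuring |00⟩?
0.2341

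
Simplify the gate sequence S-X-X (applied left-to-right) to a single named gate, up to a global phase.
S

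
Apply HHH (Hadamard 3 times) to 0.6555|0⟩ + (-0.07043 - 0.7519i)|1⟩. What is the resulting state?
(0.4137 - 0.5317i)|0⟩ + (0.5133 + 0.5317i)|1⟩

H² = I, so H^3 = H: a single Hadamard. With (a, b) = (0.6555, (-0.07043 - 0.7519i)), H gives ((a + b)/√2, (a − b)/√2) = ((0.4137 - 0.5317i), (0.5133 + 0.5317i)).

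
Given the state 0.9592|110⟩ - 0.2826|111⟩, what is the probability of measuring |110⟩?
0.9201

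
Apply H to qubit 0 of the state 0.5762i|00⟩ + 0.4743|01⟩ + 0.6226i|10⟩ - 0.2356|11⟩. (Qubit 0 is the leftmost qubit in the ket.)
0.8477i|00⟩ + 0.1688|01⟩ - 0.03281i|10⟩ + 0.502|11⟩

H on qubit 0 mixes each pair of kets that differ only in qubit 0: amplitudes (a, b) of (|…0…⟩, |…1…⟩) become ((a + b)/√2, (a − b)/√2). Kets absent from the input have amplitude 0.
(|00⟩, |10⟩): (a, b) = (0.5762i, 0.6226i) → (0.8477i, -0.03281i)
(|01⟩, |11⟩): (a, b) = (0.4743, -0.2356) → (0.1688, 0.502)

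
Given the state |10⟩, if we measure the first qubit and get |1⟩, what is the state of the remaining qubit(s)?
|0⟩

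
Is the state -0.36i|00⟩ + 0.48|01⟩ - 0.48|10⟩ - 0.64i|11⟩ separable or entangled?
Separable

Writing the state as a|00⟩ + b|01⟩ + c|10⟩ + d|11⟩, it is a product state iff ad − bc = 0.
Here (a, b, c, d) = (-0.36i, 0.48, -0.48, -0.64i): ad − bc = (-0.36i)(-0.64i) − (0.48)(-0.48) = 0, so the state is separable.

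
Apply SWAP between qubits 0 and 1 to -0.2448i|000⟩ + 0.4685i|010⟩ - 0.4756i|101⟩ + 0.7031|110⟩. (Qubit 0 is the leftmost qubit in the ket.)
-0.2448i|000⟩ - 0.4756i|011⟩ + 0.4685i|100⟩ + 0.7031|110⟩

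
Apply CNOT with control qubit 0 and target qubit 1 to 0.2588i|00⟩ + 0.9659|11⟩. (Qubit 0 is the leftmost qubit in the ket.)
0.2588i|00⟩ + 0.9659|10⟩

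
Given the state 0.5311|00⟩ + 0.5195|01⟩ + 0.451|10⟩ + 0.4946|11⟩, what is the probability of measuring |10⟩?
0.2034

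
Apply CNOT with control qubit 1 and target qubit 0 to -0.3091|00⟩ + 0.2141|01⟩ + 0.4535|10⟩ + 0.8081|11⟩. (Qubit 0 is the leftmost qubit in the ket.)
-0.3091|00⟩ + 0.8081|01⟩ + 0.4535|10⟩ + 0.2141|11⟩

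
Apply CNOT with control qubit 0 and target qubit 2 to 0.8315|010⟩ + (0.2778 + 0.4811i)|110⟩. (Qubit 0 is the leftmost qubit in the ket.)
0.8315|010⟩ + (0.2778 + 0.4811i)|111⟩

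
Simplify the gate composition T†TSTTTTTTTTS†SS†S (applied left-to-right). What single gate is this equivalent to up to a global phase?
S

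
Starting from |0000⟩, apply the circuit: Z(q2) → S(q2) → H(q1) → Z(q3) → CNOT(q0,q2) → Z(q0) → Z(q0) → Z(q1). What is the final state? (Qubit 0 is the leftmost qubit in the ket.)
1/√2|0000⟩ - 1/√2|0100⟩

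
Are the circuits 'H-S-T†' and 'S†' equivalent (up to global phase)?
No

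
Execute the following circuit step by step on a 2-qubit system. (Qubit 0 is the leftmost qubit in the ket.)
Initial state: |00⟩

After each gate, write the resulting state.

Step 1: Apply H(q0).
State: 1/√2|00⟩ + 1/√2|10⟩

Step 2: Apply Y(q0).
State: -(1/√2)i|00⟩ + (1/√2)i|10⟩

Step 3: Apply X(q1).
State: -(1/√2)i|01⟩ + (1/√2)i|11⟩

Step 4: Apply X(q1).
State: -(1/√2)i|00⟩ + (1/√2)i|10⟩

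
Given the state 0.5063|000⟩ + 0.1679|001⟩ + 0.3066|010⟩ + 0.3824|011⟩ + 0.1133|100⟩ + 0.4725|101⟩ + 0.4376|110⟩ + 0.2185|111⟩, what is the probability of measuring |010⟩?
0.094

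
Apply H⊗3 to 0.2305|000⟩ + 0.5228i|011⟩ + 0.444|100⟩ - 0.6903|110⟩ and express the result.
(-0.005586 + 0.1848i)|000⟩ + (-0.005586 - 0.1848i)|001⟩ + (0.4825 - 0.1848i)|010⟩ + (0.4825 + 0.1848i)|011⟩ + (0.1686 + 0.1848i)|100⟩ + (0.1686 - 0.1848i)|101⟩ + (-0.3195 - 0.1848i)|110⟩ + (-0.3195 + 0.1848i)|111⟩

H⊗3 gives amp(|y⟩) = (1/2√2) Σ_x (−1)^(x·y) amp(|x⟩), where x·y is the number of positions in which both x and y have a 1.
|000⟩: (0.2305 + 0.5228i + 0.444 - 0.6903)/(2√2) = (-0.005586 + 0.1848i)
|001⟩: (0.2305 - 0.5228i + 0.444 - 0.6903)/(2√2) = (-0.005586 - 0.1848i)
|010⟩: (0.2305 - 0.5228i + 0.444 + 0.6903)/(2√2) = (0.4825 - 0.1848i)
|011⟩: (0.2305 + 0.5228i + 0.444 + 0.6903)/(2√2) = (0.4825 + 0.1848i)
|100⟩: (0.2305 + 0.5228i - 0.444 + 0.6903)/(2√2) = (0.1686 + 0.1848i)
|101⟩: (0.2305 - 0.5228i - 0.444 + 0.6903)/(2√2) = (0.1686 - 0.1848i)
|110⟩: (0.2305 - 0.5228i - 0.444 - 0.6903)/(2√2) = (-0.3195 - 0.1848i)
|111⟩: (0.2305 + 0.5228i - 0.444 - 0.6903)/(2√2) = (-0.3195 + 0.1848i)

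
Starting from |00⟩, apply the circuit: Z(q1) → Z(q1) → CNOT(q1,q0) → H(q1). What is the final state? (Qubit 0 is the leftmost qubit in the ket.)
1/√2|00⟩ + 1/√2|01⟩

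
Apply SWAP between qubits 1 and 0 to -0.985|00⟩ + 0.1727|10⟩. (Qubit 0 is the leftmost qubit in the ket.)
-0.985|00⟩ + 0.1727|01⟩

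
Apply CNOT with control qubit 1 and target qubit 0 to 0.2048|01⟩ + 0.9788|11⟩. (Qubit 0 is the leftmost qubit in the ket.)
0.9788|01⟩ + 0.2048|11⟩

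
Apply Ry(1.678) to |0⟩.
0.6682|0⟩ + 0.744|1⟩

Ry(1.678) = [[cos(θ/2), −sin(θ/2)], [sin(θ/2), cos(θ/2)]]; θ = 1.678, cos(θ/2) ≈ 0.668207, sin(θ/2) ≈ 0.743975.
With a = amp(|0⟩) = 1 and b = amp(|1⟩) = 0:
new amp(|0⟩) = (0.668207)·a + (-0.743975)·b = 0.6682
new amp(|1⟩) = (0.743975)·a + (0.668207)·b = 0.744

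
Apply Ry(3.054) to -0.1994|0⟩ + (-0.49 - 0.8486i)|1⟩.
(0.4808 + 0.8478i)|0⟩ + (-0.2207 - 0.03715i)|1⟩

Ry(3.054) = [[cos(θ/2), −sin(θ/2)], [sin(θ/2), cos(θ/2)]]; θ = 3.054, cos(θ/2) ≈ 0.0437823, sin(θ/2) ≈ 0.999041.
With a = amp(|0⟩) = -0.1994 and b = amp(|1⟩) = (-0.49 - 0.8486i):
new amp(|0⟩) = (0.0437823)·a + (-0.999041)·b = (0.4808 + 0.8478i)
new amp(|1⟩) = (0.999041)·a + (0.0437823)·b = (-0.2207 - 0.03715i)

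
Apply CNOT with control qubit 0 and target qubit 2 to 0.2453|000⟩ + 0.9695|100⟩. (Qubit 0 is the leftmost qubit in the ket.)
0.2453|000⟩ + 0.9695|101⟩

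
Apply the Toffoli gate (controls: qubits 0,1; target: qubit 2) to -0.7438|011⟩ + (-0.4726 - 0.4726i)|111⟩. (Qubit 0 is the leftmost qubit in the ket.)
-0.7438|011⟩ + (-0.4726 - 0.4726i)|110⟩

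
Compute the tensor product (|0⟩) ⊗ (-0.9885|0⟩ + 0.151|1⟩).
-0.9885|00⟩ + 0.151|01⟩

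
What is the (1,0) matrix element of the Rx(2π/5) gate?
-0.5878i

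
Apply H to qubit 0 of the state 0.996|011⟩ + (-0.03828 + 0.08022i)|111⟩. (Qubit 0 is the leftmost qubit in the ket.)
(0.6772 + 0.05672i)|011⟩ + (0.7313 - 0.05672i)|111⟩

H on qubit 0 mixes each pair of kets that differ only in qubit 0: amplitudes (a, b) of (|…0…⟩, |…1…⟩) become ((a + b)/√2, (a − b)/√2). Kets absent from the input have amplitude 0.
(|011⟩, |111⟩): (a, b) = (0.996, (-0.03828 + 0.08022i)) → ((0.6772 + 0.05672i), (0.7313 - 0.05672i))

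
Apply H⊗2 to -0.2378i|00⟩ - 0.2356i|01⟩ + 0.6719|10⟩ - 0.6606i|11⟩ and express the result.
(0.336 - 0.567i)|00⟩ + (0.336 + 0.3292i)|01⟩ + (-0.336 + 0.0936i)|10⟩ + (-0.336 - 0.3314i)|11⟩

H⊗2 gives amp(|y⟩) = (1/2) Σ_x (−1)^(x·y) amp(|x⟩), where x·y is the number of positions in which both x and y have a 1.
|00⟩: (-0.2378i - 0.2356i + 0.6719 - 0.6606i)/2 = (0.336 - 0.567i)
|01⟩: (-0.2378i + 0.2356i + 0.6719 + 0.6606i)/2 = (0.336 + 0.3292i)
|10⟩: (-0.2378i - 0.2356i - 0.6719 + 0.6606i)/2 = (-0.336 + 0.0936i)
|11⟩: (-0.2378i + 0.2356i - 0.6719 - 0.6606i)/2 = (-0.336 - 0.3314i)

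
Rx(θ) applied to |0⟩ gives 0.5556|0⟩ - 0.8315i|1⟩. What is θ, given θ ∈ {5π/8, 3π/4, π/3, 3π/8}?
5π/8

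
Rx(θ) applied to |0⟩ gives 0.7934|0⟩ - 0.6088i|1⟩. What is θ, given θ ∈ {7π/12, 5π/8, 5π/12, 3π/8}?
5π/12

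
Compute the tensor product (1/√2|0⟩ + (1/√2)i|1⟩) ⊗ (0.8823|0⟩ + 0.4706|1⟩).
0.6239|00⟩ + 0.3328|01⟩ + 0.6239i|10⟩ + 0.3328i|11⟩

amp(|b₁b₂…⟩) = product of the factor amplitudes for bits b₁, b₂, …; only kets whose every factor amplitude is nonzero survive.
|00⟩: (1/√2)(0.8823) = 0.6239
|01⟩: (1/√2)(0.4706) = 0.3328
|10⟩: ((1/√2)i)(0.8823) = 0.6239i
|11⟩: ((1/√2)i)(0.4706) = 0.3328i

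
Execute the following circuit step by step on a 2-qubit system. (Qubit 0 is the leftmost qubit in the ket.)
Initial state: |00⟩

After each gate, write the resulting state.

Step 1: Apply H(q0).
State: 1/√2|00⟩ + 1/√2|10⟩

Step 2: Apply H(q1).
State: 1/2|00⟩ + 1/2|01⟩ + 1/2|10⟩ + 1/2|11⟩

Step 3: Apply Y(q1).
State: -(1/2)i|00⟩ + (1/2)i|01⟩ - (1/2)i|10⟩ + (1/2)i|11⟩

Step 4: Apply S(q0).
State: -(1/2)i|00⟩ + (1/2)i|01⟩ + 1/2|10⟩ - 1/2|11⟩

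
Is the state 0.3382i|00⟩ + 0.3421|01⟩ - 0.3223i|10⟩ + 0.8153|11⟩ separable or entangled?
Entangled

Writing the state as a|00⟩ + b|01⟩ + c|10⟩ + d|11⟩, it is a product state iff ad − bc = 0.
Here (a, b, c, d) = (0.3382i, 0.3421, -0.3223i, 0.8153): ad − bc = (0.3382i)(0.8153) − (0.3421)(-0.3223i) = 0.386i ≠ 0, so the state is entangled.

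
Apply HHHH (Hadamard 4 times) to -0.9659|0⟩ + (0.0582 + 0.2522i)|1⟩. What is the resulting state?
-0.9659|0⟩ + (0.0582 + 0.2522i)|1⟩

H² = I, so an even number of Hadamards cancels: H^4 = I and the state is unchanged.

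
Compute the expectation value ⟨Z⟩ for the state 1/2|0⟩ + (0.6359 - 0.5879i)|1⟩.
-0.5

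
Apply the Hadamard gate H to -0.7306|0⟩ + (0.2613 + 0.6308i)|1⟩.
(-0.3318 + 0.446i)|0⟩ + (-0.7014 - 0.446i)|1⟩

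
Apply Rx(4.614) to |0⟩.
-0.6715|0⟩ - 0.741i|1⟩

Rx(4.614) = [[cos(θ/2), −i·sin(θ/2)], [−i·sin(θ/2), cos(θ/2)]]; θ = 4.614, cos(θ/2) ≈ -0.67148, sin(θ/2) ≈ 0.741023.
With a = amp(|0⟩) = 1 and b = amp(|1⟩) = 0:
new amp(|0⟩) = (-0.67148)·a + (-0.741023i)·b = -0.6715
new amp(|1⟩) = (-0.741023i)·a + (-0.67148)·b = -0.741i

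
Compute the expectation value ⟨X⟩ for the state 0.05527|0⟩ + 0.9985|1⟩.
0.1104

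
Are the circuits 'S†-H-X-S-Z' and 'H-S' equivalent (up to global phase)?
No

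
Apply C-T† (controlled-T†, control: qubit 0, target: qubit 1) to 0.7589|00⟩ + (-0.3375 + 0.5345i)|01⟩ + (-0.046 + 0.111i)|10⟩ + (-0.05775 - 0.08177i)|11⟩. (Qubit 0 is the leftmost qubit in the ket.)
0.7589|00⟩ + (-0.3375 + 0.5345i)|01⟩ + (-0.046 + 0.111i)|10⟩ + (-0.09866 - 0.01698i)|11⟩

C-T† leaves the control-|0⟩ kets |00⟩, |01⟩ unchanged and applies T† to qubit 1 on the control-|1⟩ pair (|10⟩, |11⟩).
T† = [[1, 0], [0, (1/√2 - (1/√2)i)]].
With a = amp(|10⟩) = (-0.046 + 0.111i) and b = amp(|11⟩) = (-0.05775 - 0.08177i):
new amp(|10⟩) = (1)·a = (-0.046 + 0.111i)
new amp(|11⟩) = (1/√2 - (1/√2)i)·b = (-0.09866 - 0.01698i)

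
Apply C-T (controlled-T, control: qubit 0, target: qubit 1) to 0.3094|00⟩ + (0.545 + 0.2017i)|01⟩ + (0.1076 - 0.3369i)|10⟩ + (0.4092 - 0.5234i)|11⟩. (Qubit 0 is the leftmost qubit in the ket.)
0.3094|00⟩ + (0.545 + 0.2017i)|01⟩ + (0.1076 - 0.3369i)|10⟩ + (0.6594 - 0.08075i)|11⟩

C-T leaves the control-|0⟩ kets |00⟩, |01⟩ unchanged and applies T to qubit 1 on the control-|1⟩ pair (|10⟩, |11⟩).
T = [[1, 0], [0, (1/√2 + (1/√2)i)]].
With a = amp(|10⟩) = (0.1076 - 0.3369i) and b = amp(|11⟩) = (0.4092 - 0.5234i):
new amp(|10⟩) = (1)·a = (0.1076 - 0.3369i)
new amp(|11⟩) = (1/√2 + (1/√2)i)·b = (0.6594 - 0.08075i)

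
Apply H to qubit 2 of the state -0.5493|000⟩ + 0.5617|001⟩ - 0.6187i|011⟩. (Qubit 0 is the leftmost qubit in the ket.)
0.008768|000⟩ - 0.7856|001⟩ - 0.4375i|010⟩ + 0.4375i|011⟩

H on qubit 2 mixes each pair of kets that differ only in qubit 2: amplitudes (a, b) of (|…0…⟩, |…1…⟩) become ((a + b)/√2, (a − b)/√2). Kets absent from the input have amplitude 0.
(|000⟩, |001⟩): (a, b) = (-0.5493, 0.5617) → (0.008768, -0.7856)
(|010⟩, |011⟩): (a, b) = (0, -0.6187i) → (-0.4375i, 0.4375i)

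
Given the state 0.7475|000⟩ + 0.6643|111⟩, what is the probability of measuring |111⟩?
0.4413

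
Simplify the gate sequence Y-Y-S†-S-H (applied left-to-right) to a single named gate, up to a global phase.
H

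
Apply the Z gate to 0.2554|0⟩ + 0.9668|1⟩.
0.2554|0⟩ - 0.9668|1⟩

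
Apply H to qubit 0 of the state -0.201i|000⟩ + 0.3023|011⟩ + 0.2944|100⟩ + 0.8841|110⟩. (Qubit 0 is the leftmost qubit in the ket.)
(0.2082 - 0.1421i)|000⟩ + 0.6252|010⟩ + 0.2138|011⟩ + (-0.2082 - 0.1421i)|100⟩ - 0.6252|110⟩ + 0.2138|111⟩

H on qubit 0 mixes each pair of kets that differ only in qubit 0: amplitudes (a, b) of (|…0…⟩, |…1…⟩) become ((a + b)/√2, (a − b)/√2). Kets absent from the input have amplitude 0.
(|000⟩, |100⟩): (a, b) = (-0.201i, 0.2944) → ((0.2082 - 0.1421i), (-0.2082 - 0.1421i))
(|010⟩, |110⟩): (a, b) = (0, 0.8841) → (0.6252, -0.6252)
(|011⟩, |111⟩): (a, b) = (0.3023, 0) → (0.2138, 0.2138)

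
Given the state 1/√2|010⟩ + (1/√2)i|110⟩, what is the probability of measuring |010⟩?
1/2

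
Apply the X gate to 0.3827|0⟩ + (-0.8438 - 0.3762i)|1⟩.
(-0.8438 - 0.3762i)|0⟩ + 0.3827|1⟩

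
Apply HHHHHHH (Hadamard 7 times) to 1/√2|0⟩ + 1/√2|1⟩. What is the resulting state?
|0⟩

H² = I, so H^7 = H: a single Hadamard. With (a, b) = (1/√2, 1/√2), H gives ((a + b)/√2, (a − b)/√2) = (1, 0).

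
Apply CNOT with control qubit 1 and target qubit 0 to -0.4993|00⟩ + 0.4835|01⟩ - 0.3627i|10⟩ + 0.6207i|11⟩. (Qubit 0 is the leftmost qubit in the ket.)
-0.4993|00⟩ + 0.6207i|01⟩ - 0.3627i|10⟩ + 0.4835|11⟩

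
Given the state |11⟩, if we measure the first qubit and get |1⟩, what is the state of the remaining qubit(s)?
|1⟩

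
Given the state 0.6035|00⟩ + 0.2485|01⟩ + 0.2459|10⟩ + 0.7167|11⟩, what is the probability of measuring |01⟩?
0.06175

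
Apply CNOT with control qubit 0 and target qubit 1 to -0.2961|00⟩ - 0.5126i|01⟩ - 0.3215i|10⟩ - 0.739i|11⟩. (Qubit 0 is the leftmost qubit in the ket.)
-0.2961|00⟩ - 0.5126i|01⟩ - 0.739i|10⟩ - 0.3215i|11⟩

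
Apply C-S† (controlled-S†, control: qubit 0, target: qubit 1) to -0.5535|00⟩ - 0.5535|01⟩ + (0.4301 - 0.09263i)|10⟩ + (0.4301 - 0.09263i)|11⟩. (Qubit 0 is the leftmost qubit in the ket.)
-0.5535|00⟩ - 0.5535|01⟩ + (0.4301 - 0.09263i)|10⟩ + (-0.09263 - 0.4301i)|11⟩

C-S† leaves the control-|0⟩ kets |00⟩, |01⟩ unchanged and applies S† to qubit 1 on the control-|1⟩ pair (|10⟩, |11⟩).
S† = [[1, 0], [0, -i]].
With a = amp(|10⟩) = (0.4301 - 0.09263i) and b = amp(|11⟩) = (0.4301 - 0.09263i):
new amp(|10⟩) = (1)·a = (0.4301 - 0.09263i)
new amp(|11⟩) = (-i)·b = (-0.09263 - 0.4301i)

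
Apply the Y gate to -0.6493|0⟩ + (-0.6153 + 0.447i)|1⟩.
(0.447 + 0.6153i)|0⟩ - 0.6493i|1⟩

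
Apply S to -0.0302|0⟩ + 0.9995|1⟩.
-0.0302|0⟩ + 0.9995i|1⟩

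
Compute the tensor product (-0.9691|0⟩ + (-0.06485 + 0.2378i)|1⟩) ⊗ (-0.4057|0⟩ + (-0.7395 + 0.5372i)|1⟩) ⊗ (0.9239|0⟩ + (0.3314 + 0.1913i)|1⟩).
0.3632|000⟩ + (0.1303 + 0.07521i)|001⟩ + (0.6621 - 0.481i)|010⟩ + (0.3371 - 0.03543i)|011⟩ + (0.02431 - 0.08913i)|100⟩ + (0.02717 - 0.02694i)|101⟩ + (-0.07372 - 0.1947i)|110⟩ + (0.01386 - 0.08509i)|111⟩

amp(|b₁b₂…⟩) = product of the factor amplitudes for bits b₁, b₂, …; only kets whose every factor amplitude is nonzero survive.
|000⟩: (-0.9691)(-0.4057)(0.9239) = 0.3632
|001⟩: (-0.9691)(-0.4057)(0.3314 + 0.1913i) = (0.1303 + 0.07521i)
|010⟩: (-0.9691)(-0.7395 + 0.5372i)(0.9239) = (0.6621 - 0.481i)
|011⟩: (-0.9691)(-0.7395 + 0.5372i)(0.3314 + 0.1913i) = (0.3371 - 0.03543i)
|100⟩: (-0.06485 + 0.2378i)(-0.4057)(0.9239) = (0.02431 - 0.08913i)
|101⟩: (-0.06485 + 0.2378i)(-0.4057)(0.3314 + 0.1913i) = (0.02717 - 0.02694i)
|110⟩: (-0.06485 + 0.2378i)(-0.7395 + 0.5372i)(0.9239) = (-0.07372 - 0.1947i)
|111⟩: (-0.06485 + 0.2378i)(-0.7395 + 0.5372i)(0.3314 + 0.1913i) = (0.01386 - 0.08509i)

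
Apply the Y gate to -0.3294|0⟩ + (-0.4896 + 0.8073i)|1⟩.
(0.8073 + 0.4896i)|0⟩ - 0.3294i|1⟩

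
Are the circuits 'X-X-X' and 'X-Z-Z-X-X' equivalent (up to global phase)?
Yes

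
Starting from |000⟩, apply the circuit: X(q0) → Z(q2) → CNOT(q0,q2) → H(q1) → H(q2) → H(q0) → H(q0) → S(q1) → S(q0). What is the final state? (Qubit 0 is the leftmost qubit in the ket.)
(1/2)i|100⟩ - (1/2)i|101⟩ - 1/2|110⟩ + 1/2|111⟩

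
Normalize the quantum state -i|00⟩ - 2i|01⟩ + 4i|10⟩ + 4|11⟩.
-0.1644i|00⟩ - 0.3288i|01⟩ + 0.6576i|10⟩ + 0.6576|11⟩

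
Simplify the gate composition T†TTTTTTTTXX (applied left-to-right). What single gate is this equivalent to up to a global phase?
T†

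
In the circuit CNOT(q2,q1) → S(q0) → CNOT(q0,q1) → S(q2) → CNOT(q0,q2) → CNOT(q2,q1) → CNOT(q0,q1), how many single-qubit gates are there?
2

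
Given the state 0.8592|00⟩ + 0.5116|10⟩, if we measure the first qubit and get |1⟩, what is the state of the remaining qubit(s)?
|0⟩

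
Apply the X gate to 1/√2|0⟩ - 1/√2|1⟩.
-1/√2|0⟩ + 1/√2|1⟩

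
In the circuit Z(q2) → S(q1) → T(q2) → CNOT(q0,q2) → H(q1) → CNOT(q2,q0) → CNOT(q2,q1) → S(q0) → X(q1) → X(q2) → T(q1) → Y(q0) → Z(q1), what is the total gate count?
13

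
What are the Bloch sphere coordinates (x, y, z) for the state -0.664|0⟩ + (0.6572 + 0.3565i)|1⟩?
(-0.8728, -0.4734, -0.1181)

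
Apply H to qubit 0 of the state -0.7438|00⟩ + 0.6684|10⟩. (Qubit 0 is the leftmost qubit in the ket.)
-0.05332|00⟩ - 0.9986|10⟩

H on qubit 0 mixes each pair of kets that differ only in qubit 0: amplitudes (a, b) of (|…0…⟩, |…1…⟩) become ((a + b)/√2, (a − b)/√2). Kets absent from the input have amplitude 0.
(|00⟩, |10⟩): (a, b) = (-0.7438, 0.6684) → (-0.05332, -0.9986)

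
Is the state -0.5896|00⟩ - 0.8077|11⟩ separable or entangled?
Entangled

Writing the state as a|00⟩ + b|01⟩ + c|10⟩ + d|11⟩, it is a product state iff ad − bc = 0.
Here (a, b, c, d) = (-0.5896, 0, 0, -0.8077): ad − bc = (-0.5896)(-0.8077) − (0)(0) = 0.4762 ≠ 0, so the state is entangled.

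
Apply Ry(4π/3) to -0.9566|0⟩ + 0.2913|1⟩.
0.226|0⟩ - 0.9741|1⟩

Ry(4π/3) = [[cos(θ/2), −sin(θ/2)], [sin(θ/2), cos(θ/2)]]; θ = 4π/3, cos(θ/2) ≈ -0.5, sin(θ/2) ≈ 0.866025.
With a = amp(|0⟩) = -0.9566 and b = amp(|1⟩) = 0.2913:
new amp(|0⟩) = (-0.5)·a + (-0.866025)·b = 0.226
new amp(|1⟩) = (0.866025)·a + (-0.5)·b = -0.9741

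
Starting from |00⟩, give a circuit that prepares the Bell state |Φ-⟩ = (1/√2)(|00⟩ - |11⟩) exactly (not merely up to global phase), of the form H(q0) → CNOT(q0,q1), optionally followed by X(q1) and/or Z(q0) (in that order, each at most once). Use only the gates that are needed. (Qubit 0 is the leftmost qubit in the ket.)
H(q0) → CNOT(q0,q1) → Z(q0)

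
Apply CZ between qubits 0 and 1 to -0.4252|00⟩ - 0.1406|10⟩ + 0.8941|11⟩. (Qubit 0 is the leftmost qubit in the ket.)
-0.4252|00⟩ - 0.1406|10⟩ - 0.8941|11⟩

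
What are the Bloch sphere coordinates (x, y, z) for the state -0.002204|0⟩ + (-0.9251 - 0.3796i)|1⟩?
(0.004078, 0.001673, -0.9999)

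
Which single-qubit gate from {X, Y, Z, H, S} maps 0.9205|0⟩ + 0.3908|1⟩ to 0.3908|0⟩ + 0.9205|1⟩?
X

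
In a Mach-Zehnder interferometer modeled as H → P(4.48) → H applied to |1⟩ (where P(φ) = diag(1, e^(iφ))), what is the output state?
(0.6152 + 0.4866i)|0⟩ + (0.3848 - 0.4866i)|1⟩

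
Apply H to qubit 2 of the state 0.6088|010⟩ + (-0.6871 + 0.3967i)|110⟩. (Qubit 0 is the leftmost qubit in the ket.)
0.4305|010⟩ + 0.4305|011⟩ + (-0.4859 + 0.2805i)|110⟩ + (-0.4859 + 0.2805i)|111⟩

H on qubit 2 mixes each pair of kets that differ only in qubit 2: amplitudes (a, b) of (|…0…⟩, |…1…⟩) become ((a + b)/√2, (a − b)/√2). Kets absent from the input have amplitude 0.
(|010⟩, |011⟩): (a, b) = (0.6088, 0) → (0.4305, 0.4305)
(|110⟩, |111⟩): (a, b) = ((-0.6871 + 0.3967i), 0) → ((-0.4859 + 0.2805i), (-0.4859 + 0.2805i))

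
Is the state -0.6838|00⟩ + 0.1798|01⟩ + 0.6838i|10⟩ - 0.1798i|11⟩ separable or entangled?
Separable

Writing the state as a|00⟩ + b|01⟩ + c|10⟩ + d|11⟩, it is a product state iff ad − bc = 0.
Here (a, b, c, d) = (-0.6838, 0.1798, 0.6838i, -0.1798i): ad − bc = (-0.6838)(-0.1798i) − (0.1798)(0.6838i) = 0, so the state is separable.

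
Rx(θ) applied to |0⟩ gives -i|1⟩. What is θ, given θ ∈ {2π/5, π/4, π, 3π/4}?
π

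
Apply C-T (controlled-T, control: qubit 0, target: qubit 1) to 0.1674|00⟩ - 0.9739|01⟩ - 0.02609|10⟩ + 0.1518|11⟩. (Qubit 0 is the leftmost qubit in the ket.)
0.1674|00⟩ - 0.9739|01⟩ - 0.02609|10⟩ + (0.1073 + 0.1073i)|11⟩

C-T leaves the control-|0⟩ kets |00⟩, |01⟩ unchanged and applies T to qubit 1 on the control-|1⟩ pair (|10⟩, |11⟩).
T = [[1, 0], [0, (1/√2 + (1/√2)i)]].
With a = amp(|10⟩) = -0.02609 and b = amp(|11⟩) = 0.1518:
new amp(|10⟩) = (1)·a = -0.02609
new amp(|11⟩) = (1/√2 + (1/√2)i)·b = (0.1073 + 0.1073i)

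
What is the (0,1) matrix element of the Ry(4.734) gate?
-0.6994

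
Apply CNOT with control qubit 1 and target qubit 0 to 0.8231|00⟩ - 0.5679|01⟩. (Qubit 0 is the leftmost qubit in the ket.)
0.8231|00⟩ - 0.5679|11⟩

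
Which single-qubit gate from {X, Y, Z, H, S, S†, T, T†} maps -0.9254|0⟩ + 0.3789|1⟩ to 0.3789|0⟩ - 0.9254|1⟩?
X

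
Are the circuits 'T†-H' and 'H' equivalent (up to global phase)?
No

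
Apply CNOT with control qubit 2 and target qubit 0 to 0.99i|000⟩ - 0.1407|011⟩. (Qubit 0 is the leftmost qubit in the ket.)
0.99i|000⟩ - 0.1407|111⟩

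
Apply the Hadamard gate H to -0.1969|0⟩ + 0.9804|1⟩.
0.554|0⟩ - 0.8325|1⟩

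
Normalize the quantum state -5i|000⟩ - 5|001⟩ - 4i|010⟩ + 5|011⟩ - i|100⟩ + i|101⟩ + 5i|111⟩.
-0.4603i|000⟩ - 0.4603|001⟩ - 0.3682i|010⟩ + 0.4603|011⟩ - 0.09206i|100⟩ + 0.09206i|101⟩ + 0.4603i|111⟩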